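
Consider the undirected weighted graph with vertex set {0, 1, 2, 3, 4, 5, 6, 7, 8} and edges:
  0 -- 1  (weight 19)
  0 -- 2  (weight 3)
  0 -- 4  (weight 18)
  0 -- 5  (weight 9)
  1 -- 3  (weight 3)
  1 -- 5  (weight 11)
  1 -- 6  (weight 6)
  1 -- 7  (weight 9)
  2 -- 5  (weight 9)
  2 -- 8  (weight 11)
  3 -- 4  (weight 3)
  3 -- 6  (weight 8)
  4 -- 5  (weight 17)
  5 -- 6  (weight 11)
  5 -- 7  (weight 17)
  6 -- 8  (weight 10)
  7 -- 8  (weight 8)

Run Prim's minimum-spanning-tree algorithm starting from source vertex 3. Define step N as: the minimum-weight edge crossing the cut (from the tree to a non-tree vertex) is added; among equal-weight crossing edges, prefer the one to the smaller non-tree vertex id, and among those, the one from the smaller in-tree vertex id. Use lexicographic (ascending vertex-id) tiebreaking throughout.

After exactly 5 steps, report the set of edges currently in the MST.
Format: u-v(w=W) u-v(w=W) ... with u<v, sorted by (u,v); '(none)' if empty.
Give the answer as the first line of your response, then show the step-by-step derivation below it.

1-3(w=3) 1-6(w=6) 1-7(w=9) 3-4(w=3) 7-8(w=8)

step 1: add edge 1-3 (w=3); MST = {1-3(w=3)}
step 2: add edge 3-4 (w=3); MST = {1-3(w=3) 3-4(w=3)}
step 3: add edge 1-6 (w=6); MST = {1-3(w=3) 1-6(w=6) 3-4(w=3)}
step 4: add edge 1-7 (w=9); MST = {1-3(w=3) 1-6(w=6) 1-7(w=9) 3-4(w=3)}
step 5: add edge 7-8 (w=8); MST = {1-3(w=3) 1-6(w=6) 1-7(w=9) 3-4(w=3) 7-8(w=8)}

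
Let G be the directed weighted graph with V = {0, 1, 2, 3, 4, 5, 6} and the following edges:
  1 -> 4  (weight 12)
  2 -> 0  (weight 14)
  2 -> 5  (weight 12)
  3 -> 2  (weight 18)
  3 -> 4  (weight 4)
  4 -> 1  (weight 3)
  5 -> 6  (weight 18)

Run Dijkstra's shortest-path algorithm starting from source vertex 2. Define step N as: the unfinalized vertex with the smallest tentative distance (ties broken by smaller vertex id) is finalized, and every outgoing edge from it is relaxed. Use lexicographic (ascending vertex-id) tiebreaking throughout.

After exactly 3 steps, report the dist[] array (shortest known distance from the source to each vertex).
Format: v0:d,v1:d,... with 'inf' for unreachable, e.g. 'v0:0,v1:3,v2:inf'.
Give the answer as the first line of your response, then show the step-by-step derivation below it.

v0:14,v1:inf,v2:0,v3:inf,v4:inf,v5:12,v6:30

step 1: dist = v0:14,v1:inf,v2:0,v3:inf,v4:inf,v5:12,v6:inf
step 2: dist = v0:14,v1:inf,v2:0,v3:inf,v4:inf,v5:12,v6:30
step 3: dist = v0:14,v1:inf,v2:0,v3:inf,v4:inf,v5:12,v6:30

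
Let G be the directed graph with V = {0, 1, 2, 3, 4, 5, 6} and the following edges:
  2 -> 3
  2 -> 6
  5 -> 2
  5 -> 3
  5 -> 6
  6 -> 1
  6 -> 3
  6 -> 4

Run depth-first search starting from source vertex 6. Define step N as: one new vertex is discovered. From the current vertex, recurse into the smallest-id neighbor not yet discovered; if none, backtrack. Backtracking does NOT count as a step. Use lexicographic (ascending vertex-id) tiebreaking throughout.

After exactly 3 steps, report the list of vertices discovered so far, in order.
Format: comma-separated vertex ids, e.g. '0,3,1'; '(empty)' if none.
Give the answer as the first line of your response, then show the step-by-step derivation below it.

6,1,3

step 1: discover 6; path=6; order=6
step 2: discover 1; path=6>1; order=6,1
step 3: discover 3; path=6>3; order=6,1,3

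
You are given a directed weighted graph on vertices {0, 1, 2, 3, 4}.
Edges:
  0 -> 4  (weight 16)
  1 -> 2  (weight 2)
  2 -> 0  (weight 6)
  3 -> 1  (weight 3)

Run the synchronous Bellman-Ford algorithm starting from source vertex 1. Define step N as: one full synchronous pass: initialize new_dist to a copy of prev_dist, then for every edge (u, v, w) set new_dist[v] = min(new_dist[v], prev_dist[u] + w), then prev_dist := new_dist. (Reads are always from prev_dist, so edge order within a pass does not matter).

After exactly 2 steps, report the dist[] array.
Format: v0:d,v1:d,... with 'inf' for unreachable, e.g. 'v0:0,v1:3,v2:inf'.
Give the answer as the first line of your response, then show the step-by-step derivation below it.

v0:8,v1:0,v2:2,v3:inf,v4:inf

step 1: dist = v0:inf,v1:0,v2:2,v3:inf,v4:inf
step 2: dist = v0:8,v1:0,v2:2,v3:inf,v4:inf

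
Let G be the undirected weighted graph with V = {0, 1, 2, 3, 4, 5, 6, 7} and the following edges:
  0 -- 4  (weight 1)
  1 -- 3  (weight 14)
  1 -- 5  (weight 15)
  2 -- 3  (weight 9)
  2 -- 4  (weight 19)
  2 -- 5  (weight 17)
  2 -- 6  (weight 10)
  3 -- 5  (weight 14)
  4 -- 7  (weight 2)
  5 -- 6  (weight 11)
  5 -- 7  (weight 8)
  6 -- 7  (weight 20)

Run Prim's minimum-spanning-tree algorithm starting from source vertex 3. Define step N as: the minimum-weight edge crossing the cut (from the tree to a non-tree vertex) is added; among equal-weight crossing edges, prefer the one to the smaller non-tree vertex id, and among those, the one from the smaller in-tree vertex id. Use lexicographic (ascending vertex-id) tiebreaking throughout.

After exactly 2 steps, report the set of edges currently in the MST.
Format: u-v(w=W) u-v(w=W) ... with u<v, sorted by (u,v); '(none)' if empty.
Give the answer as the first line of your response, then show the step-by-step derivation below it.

2-3(w=9) 2-6(w=10)

step 1: add edge 2-3 (w=9); MST = {2-3(w=9)}
step 2: add edge 2-6 (w=10); MST = {2-3(w=9) 2-6(w=10)}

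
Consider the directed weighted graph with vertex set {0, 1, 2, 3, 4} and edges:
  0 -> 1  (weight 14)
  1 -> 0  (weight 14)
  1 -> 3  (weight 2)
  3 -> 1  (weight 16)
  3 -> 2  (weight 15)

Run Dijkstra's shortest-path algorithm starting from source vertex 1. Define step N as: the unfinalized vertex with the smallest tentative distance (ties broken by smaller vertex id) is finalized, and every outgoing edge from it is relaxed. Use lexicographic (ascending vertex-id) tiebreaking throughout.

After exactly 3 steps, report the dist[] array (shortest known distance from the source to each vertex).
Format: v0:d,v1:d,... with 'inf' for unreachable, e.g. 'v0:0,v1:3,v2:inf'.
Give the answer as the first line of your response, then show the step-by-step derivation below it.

v0:14,v1:0,v2:17,v3:2,v4:inf

step 1: dist = v0:14,v1:0,v2:inf,v3:2,v4:inf
step 2: dist = v0:14,v1:0,v2:17,v3:2,v4:inf
step 3: dist = v0:14,v1:0,v2:17,v3:2,v4:inf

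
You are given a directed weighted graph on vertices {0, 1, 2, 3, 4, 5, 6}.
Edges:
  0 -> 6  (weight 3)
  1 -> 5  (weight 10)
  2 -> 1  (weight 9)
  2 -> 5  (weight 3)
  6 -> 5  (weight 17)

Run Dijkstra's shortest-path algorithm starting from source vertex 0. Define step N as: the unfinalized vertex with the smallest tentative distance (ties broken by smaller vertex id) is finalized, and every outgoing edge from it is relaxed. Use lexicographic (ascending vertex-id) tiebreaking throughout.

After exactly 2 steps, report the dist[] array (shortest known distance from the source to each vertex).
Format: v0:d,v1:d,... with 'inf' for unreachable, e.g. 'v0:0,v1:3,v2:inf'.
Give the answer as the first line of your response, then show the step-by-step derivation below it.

v0:0,v1:inf,v2:inf,v3:inf,v4:inf,v5:20,v6:3

step 1: dist = v0:0,v1:inf,v2:inf,v3:inf,v4:inf,v5:inf,v6:3
step 2: dist = v0:0,v1:inf,v2:inf,v3:inf,v4:inf,v5:20,v6:3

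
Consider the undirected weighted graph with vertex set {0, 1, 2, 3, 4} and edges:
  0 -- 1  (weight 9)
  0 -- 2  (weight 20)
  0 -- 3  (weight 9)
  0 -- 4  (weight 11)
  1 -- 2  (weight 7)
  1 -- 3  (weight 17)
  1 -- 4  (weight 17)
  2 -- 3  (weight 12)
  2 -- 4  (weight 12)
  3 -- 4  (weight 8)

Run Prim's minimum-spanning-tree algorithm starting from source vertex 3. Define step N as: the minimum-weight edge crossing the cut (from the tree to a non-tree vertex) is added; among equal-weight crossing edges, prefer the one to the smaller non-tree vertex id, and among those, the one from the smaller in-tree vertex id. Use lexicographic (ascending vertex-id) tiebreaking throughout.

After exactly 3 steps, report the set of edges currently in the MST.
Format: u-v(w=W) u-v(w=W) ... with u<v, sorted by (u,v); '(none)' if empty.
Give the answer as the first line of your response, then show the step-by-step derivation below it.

0-1(w=9) 0-3(w=9) 3-4(w=8)

step 1: add edge 3-4 (w=8); MST = {3-4(w=8)}
step 2: add edge 0-3 (w=9); MST = {0-3(w=9) 3-4(w=8)}
step 3: add edge 0-1 (w=9); MST = {0-1(w=9) 0-3(w=9) 3-4(w=8)}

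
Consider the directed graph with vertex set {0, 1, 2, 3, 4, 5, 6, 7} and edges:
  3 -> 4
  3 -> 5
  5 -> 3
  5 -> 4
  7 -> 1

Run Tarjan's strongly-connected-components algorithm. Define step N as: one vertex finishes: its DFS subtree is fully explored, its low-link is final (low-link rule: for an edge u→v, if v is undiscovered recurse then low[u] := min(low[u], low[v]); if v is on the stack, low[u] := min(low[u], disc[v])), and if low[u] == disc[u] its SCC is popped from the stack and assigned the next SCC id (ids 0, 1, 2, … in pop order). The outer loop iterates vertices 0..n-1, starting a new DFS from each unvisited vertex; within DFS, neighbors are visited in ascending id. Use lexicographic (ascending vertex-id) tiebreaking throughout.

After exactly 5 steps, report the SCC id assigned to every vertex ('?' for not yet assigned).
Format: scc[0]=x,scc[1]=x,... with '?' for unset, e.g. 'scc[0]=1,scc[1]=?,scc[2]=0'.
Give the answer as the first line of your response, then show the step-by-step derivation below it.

scc[0]=0,scc[1]=1,scc[2]=2,scc[3]=?,scc[4]=3,scc[5]=?,scc[6]=?,scc[7]=?

step 1: low=(low[0]=0,low[1]=?,low[2]=?,low[3]=?,low[4]=?,low[5]=?,low[6]=?,low[7]=?); scc=(scc[0]=0,scc[1]=?,scc[2]=?,scc[3]=?,scc[4]=?,scc[5]=?,scc[6]=?,scc[7]=?)
step 2: low=(low[0]=0,low[1]=1,low[2]=?,low[3]=?,low[4]=?,low[5]=?,low[6]=?,low[7]=?); scc=(scc[0]=0,scc[1]=1,scc[2]=?,scc[3]=?,scc[4]=?,scc[5]=?,scc[6]=?,scc[7]=?)
step 3: low=(low[0]=0,low[1]=1,low[2]=2,low[3]=?,low[4]=?,low[5]=?,low[6]=?,low[7]=?); scc=(scc[0]=0,scc[1]=1,scc[2]=2,scc[3]=?,scc[4]=?,scc[5]=?,scc[6]=?,scc[7]=?)
step 4: low=(low[0]=0,low[1]=1,low[2]=2,low[3]=3,low[4]=4,low[5]=?,low[6]=?,low[7]=?); scc=(scc[0]=0,scc[1]=1,scc[2]=2,scc[3]=?,scc[4]=3,scc[5]=?,scc[6]=?,scc[7]=?)
step 5: low=(low[0]=0,low[1]=1,low[2]=2,low[3]=3,low[4]=4,low[5]=3,low[6]=?,low[7]=?); scc=(scc[0]=0,scc[1]=1,scc[2]=2,scc[3]=?,scc[4]=3,scc[5]=?,scc[6]=?,scc[7]=?)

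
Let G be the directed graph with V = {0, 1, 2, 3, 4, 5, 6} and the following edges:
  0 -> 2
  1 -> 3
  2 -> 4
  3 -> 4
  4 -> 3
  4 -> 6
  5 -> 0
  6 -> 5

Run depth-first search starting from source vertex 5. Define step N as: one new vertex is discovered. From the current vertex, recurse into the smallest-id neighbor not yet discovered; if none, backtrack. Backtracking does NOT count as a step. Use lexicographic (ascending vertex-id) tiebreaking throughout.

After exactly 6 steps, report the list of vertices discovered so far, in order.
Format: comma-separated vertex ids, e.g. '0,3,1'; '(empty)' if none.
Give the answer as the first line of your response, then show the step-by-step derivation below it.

5,0,2,4,3,6

step 1: discover 5; path=5; order=5
step 2: discover 0; path=5>0; order=5,0
step 3: discover 2; path=5>0>2; order=5,0,2
step 4: discover 4; path=5>0>2>4; order=5,0,2,4
step 5: discover 3; path=5>0>2>4>3; order=5,0,2,4,3
step 6: discover 6; path=5>0>2>4>6; order=5,0,2,4,3,6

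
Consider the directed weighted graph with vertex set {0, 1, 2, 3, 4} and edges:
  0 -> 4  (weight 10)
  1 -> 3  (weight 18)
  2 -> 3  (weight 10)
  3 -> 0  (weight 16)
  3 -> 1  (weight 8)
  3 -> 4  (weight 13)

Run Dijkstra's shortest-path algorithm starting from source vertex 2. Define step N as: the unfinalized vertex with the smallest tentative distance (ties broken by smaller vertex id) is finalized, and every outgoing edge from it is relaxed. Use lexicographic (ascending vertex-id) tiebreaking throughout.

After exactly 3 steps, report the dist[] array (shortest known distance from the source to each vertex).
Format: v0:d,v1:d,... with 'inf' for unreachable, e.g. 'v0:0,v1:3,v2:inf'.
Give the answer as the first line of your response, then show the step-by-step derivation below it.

v0:26,v1:18,v2:0,v3:10,v4:23

step 1: dist = v0:inf,v1:inf,v2:0,v3:10,v4:inf
step 2: dist = v0:26,v1:18,v2:0,v3:10,v4:23
step 3: dist = v0:26,v1:18,v2:0,v3:10,v4:23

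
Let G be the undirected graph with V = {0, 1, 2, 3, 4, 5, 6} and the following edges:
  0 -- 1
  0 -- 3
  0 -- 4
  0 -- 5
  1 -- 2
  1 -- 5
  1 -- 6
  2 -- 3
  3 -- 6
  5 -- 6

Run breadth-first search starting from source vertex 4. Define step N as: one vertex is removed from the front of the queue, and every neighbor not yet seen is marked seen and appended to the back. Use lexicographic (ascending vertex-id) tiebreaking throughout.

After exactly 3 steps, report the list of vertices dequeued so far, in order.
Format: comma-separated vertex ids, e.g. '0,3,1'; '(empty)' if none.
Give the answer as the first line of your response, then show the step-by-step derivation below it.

4,0,1

step 1: dequeue 4; queue=[0]; order=4
step 2: dequeue 0; queue=[1,3,5]; order=4,0
step 3: dequeue 1; queue=[3,5,2,6]; order=4,0,1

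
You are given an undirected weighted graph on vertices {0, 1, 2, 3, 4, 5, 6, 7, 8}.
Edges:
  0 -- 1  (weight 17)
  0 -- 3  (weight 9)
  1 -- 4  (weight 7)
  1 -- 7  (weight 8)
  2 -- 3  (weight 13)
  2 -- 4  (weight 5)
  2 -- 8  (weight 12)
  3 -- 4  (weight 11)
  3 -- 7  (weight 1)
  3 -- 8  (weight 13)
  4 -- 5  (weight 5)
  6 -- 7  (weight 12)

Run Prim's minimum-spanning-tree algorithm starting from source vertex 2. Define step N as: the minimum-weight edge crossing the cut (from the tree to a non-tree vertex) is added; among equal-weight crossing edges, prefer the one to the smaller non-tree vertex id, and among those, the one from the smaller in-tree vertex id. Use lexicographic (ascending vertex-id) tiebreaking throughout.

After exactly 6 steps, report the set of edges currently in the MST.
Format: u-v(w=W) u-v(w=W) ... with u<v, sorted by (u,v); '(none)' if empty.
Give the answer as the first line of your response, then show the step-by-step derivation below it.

0-3(w=9) 1-4(w=7) 1-7(w=8) 2-4(w=5) 3-7(w=1) 4-5(w=5)

step 1: add edge 2-4 (w=5); MST = {2-4(w=5)}
step 2: add edge 4-5 (w=5); MST = {2-4(w=5) 4-5(w=5)}
step 3: add edge 1-4 (w=7); MST = {1-4(w=7) 2-4(w=5) 4-5(w=5)}
step 4: add edge 1-7 (w=8); MST = {1-4(w=7) 1-7(w=8) 2-4(w=5) 4-5(w=5)}
step 5: add edge 3-7 (w=1); MST = {1-4(w=7) 1-7(w=8) 2-4(w=5) 3-7(w=1) 4-5(w=5)}
step 6: add edge 0-3 (w=9); MST = {0-3(w=9) 1-4(w=7) 1-7(w=8) 2-4(w=5) 3-7(w=1) 4-5(w=5)}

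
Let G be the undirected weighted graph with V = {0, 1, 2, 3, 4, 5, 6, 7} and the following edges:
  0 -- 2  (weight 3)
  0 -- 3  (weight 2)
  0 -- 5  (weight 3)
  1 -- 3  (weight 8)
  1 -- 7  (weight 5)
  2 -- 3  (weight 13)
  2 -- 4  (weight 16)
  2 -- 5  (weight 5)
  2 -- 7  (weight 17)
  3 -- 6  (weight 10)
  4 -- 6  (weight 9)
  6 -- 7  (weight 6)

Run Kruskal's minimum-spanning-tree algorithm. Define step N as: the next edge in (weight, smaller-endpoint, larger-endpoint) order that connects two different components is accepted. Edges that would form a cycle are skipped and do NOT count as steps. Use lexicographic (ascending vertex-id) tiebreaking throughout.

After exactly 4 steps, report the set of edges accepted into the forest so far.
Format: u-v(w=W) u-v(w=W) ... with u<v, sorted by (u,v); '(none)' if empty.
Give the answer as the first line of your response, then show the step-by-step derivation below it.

0-2(w=3) 0-3(w=2) 0-5(w=3) 1-7(w=5)

step 1: add edge 0-3 (w=2); MST = {0-3(w=2)}
step 2: add edge 0-2 (w=3); MST = {0-2(w=3) 0-3(w=2)}
step 3: add edge 0-5 (w=3); MST = {0-2(w=3) 0-3(w=2) 0-5(w=3)}
step 4: add edge 1-7 (w=5); MST = {0-2(w=3) 0-3(w=2) 0-5(w=3) 1-7(w=5)}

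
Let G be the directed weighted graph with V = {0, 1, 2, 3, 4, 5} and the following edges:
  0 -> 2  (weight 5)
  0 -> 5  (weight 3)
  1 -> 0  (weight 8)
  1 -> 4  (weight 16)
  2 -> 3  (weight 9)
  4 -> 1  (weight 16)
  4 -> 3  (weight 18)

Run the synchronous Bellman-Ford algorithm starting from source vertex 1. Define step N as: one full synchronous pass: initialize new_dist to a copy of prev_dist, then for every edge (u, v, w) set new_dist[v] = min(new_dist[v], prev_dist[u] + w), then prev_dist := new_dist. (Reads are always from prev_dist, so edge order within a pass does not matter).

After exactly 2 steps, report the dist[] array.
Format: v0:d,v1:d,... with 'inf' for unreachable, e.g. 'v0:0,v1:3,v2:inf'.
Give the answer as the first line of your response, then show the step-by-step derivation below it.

v0:8,v1:0,v2:13,v3:34,v4:16,v5:11

step 1: dist = v0:8,v1:0,v2:inf,v3:inf,v4:16,v5:inf
step 2: dist = v0:8,v1:0,v2:13,v3:34,v4:16,v5:11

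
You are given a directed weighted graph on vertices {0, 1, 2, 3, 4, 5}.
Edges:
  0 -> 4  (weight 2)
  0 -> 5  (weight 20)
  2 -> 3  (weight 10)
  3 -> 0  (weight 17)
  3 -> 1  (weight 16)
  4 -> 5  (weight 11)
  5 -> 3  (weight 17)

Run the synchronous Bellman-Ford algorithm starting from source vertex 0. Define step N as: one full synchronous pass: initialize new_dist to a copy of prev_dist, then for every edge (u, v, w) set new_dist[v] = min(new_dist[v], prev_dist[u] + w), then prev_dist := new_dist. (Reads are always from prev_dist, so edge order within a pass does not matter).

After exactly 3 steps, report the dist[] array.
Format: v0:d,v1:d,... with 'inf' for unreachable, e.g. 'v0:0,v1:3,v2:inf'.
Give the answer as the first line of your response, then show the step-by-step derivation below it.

v0:0,v1:53,v2:inf,v3:30,v4:2,v5:13

step 1: dist = v0:0,v1:inf,v2:inf,v3:inf,v4:2,v5:20
step 2: dist = v0:0,v1:inf,v2:inf,v3:37,v4:2,v5:13
step 3: dist = v0:0,v1:53,v2:inf,v3:30,v4:2,v5:13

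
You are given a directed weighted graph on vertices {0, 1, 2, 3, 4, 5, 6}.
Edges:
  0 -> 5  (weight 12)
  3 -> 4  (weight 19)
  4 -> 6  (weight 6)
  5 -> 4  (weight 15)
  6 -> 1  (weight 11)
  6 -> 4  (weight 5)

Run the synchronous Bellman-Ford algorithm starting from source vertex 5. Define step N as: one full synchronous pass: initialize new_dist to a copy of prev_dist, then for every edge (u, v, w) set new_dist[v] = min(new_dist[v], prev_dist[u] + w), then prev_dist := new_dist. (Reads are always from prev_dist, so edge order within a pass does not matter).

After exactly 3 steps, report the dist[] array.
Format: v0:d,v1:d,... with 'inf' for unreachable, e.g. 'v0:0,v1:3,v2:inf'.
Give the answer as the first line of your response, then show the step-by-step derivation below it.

v0:inf,v1:32,v2:inf,v3:inf,v4:15,v5:0,v6:21

step 1: dist = v0:inf,v1:inf,v2:inf,v3:inf,v4:15,v5:0,v6:inf
step 2: dist = v0:inf,v1:inf,v2:inf,v3:inf,v4:15,v5:0,v6:21
step 3: dist = v0:inf,v1:32,v2:inf,v3:inf,v4:15,v5:0,v6:21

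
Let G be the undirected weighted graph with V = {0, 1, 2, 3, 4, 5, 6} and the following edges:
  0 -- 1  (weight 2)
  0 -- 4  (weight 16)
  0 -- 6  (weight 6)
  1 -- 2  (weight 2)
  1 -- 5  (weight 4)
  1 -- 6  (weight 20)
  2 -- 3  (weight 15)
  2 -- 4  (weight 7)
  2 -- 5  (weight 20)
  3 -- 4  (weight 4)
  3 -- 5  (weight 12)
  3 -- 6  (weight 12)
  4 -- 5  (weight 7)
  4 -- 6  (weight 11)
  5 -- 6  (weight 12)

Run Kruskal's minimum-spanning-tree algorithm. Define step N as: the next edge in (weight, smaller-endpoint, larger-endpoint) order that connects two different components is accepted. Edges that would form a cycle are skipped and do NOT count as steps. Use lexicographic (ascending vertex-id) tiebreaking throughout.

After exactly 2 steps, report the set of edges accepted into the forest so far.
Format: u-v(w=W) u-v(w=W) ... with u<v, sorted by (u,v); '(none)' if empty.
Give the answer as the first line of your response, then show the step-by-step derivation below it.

0-1(w=2) 1-2(w=2)

step 1: add edge 0-1 (w=2); MST = {0-1(w=2)}
step 2: add edge 1-2 (w=2); MST = {0-1(w=2) 1-2(w=2)}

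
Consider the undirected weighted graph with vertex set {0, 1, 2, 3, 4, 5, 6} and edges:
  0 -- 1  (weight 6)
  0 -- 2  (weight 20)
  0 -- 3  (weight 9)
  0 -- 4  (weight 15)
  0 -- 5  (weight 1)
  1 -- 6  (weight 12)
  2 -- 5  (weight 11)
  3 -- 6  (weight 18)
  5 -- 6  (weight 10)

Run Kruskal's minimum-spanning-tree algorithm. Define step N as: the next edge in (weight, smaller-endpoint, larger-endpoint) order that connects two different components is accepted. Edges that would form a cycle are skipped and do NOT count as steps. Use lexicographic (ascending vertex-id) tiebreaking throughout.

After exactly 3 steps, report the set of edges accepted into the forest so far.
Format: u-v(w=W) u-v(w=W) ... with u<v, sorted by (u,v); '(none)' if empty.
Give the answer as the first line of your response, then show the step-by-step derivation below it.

0-1(w=6) 0-3(w=9) 0-5(w=1)

step 1: add edge 0-5 (w=1); MST = {0-5(w=1)}
step 2: add edge 0-1 (w=6); MST = {0-1(w=6) 0-5(w=1)}
step 3: add edge 0-3 (w=9); MST = {0-1(w=6) 0-3(w=9) 0-5(w=1)}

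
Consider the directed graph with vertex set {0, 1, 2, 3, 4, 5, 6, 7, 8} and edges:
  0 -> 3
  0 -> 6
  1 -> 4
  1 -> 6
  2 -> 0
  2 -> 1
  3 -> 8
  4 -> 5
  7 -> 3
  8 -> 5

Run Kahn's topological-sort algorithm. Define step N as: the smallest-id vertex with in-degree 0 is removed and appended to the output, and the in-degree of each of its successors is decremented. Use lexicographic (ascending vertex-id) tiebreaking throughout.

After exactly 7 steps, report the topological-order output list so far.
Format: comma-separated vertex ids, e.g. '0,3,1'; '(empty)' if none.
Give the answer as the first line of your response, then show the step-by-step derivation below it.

2,0,1,4,6,7,3

step 1: output 2; order=[2]; indeg=(0,0,0,2,1,2,2,0,1)
step 2: output 0; order=[2,0]; indeg=(0,0,0,1,1,2,1,0,1)
step 3: output 1; order=[2,0,1]; indeg=(0,0,0,1,0,2,0,0,1)
step 4: output 4; order=[2,0,1,4]; indeg=(0,0,0,1,0,1,0,0,1)
step 5: output 6; order=[2,0,1,4,6]; indeg=(0,0,0,1,0,1,0,0,1)
step 6: output 7; order=[2,0,1,4,6,7]; indeg=(0,0,0,0,0,1,0,0,1)
step 7: output 3; order=[2,0,1,4,6,7,3]; indeg=(0,0,0,0,0,1,0,0,0)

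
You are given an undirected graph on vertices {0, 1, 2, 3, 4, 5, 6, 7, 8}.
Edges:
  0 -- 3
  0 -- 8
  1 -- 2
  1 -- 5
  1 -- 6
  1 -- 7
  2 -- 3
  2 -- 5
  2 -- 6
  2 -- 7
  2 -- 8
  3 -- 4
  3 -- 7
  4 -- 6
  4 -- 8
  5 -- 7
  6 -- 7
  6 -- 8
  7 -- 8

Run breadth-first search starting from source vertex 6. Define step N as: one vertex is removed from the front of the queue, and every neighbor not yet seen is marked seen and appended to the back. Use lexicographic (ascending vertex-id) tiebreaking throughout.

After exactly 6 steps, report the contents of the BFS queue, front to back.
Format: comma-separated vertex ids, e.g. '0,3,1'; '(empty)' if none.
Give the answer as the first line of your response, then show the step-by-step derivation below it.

5,3,0

step 1: dequeue 6; queue=[1,2,4,7,8]; order=6
step 2: dequeue 1; queue=[2,4,7,8,5]; order=6,1
step 3: dequeue 2; queue=[4,7,8,5,3]; order=6,1,2
step 4: dequeue 4; queue=[7,8,5,3]; order=6,1,2,4
step 5: dequeue 7; queue=[8,5,3]; order=6,1,2,4,7
step 6: dequeue 8; queue=[5,3,0]; order=6,1,2,4,7,8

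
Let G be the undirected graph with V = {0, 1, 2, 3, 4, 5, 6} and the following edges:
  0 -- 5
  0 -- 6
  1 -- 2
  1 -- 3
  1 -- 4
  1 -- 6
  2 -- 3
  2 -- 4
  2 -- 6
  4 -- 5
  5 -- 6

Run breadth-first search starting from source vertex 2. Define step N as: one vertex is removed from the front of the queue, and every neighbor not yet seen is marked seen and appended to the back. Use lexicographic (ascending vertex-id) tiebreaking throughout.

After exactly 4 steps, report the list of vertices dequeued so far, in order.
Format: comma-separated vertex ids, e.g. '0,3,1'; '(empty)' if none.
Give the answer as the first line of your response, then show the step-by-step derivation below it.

2,1,3,4

step 1: dequeue 2; queue=[1,3,4,6]; order=2
step 2: dequeue 1; queue=[3,4,6]; order=2,1
step 3: dequeue 3; queue=[4,6]; order=2,1,3
step 4: dequeue 4; queue=[6,5]; order=2,1,3,4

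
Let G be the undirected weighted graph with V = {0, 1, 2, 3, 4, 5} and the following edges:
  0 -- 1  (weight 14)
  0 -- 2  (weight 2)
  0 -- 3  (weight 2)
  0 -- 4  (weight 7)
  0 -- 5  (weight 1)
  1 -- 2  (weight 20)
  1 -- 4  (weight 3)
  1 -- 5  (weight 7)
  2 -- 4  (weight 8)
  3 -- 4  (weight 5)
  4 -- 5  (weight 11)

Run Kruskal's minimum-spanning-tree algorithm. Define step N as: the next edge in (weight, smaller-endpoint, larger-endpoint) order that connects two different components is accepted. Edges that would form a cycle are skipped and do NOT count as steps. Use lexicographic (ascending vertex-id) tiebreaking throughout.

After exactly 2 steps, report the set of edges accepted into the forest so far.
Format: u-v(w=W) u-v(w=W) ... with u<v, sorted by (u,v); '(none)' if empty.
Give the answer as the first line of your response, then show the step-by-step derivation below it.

0-2(w=2) 0-5(w=1)

step 1: add edge 0-5 (w=1); MST = {0-5(w=1)}
step 2: add edge 0-2 (w=2); MST = {0-2(w=2) 0-5(w=1)}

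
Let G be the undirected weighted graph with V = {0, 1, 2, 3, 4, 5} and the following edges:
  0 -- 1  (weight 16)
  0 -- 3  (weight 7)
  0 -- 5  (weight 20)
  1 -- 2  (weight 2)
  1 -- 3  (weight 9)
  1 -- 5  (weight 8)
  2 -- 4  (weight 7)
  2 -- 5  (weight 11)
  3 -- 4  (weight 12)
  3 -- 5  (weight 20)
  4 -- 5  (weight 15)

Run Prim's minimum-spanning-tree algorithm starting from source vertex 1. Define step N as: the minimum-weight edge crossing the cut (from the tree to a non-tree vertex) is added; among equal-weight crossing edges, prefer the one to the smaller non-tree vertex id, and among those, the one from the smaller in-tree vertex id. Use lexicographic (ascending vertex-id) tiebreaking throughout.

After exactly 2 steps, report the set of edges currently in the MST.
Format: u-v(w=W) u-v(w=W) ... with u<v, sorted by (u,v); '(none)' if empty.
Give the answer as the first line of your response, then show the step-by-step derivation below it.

1-2(w=2) 2-4(w=7)

step 1: add edge 1-2 (w=2); MST = {1-2(w=2)}
step 2: add edge 2-4 (w=7); MST = {1-2(w=2) 2-4(w=7)}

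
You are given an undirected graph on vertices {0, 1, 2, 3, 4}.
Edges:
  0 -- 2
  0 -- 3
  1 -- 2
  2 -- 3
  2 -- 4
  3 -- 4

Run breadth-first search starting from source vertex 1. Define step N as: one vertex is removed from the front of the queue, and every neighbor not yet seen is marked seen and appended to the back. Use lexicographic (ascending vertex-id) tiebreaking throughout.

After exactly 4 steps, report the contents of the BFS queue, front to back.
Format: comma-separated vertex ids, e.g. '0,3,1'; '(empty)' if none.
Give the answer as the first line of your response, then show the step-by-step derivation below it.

4

step 1: dequeue 1; queue=[2]; order=1
step 2: dequeue 2; queue=[0,3,4]; order=1,2
step 3: dequeue 0; queue=[3,4]; order=1,2,0
step 4: dequeue 3; queue=[4]; order=1,2,0,3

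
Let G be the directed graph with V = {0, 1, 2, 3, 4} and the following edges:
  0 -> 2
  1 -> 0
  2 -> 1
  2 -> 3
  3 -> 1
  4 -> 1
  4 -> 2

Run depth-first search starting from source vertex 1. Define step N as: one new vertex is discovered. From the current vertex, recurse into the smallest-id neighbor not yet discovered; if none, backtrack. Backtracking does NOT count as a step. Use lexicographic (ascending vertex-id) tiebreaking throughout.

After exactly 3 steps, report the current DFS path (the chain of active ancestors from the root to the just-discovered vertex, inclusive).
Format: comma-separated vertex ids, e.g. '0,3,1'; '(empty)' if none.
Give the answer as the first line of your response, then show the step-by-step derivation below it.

1,0,2

step 1: discover 1; path=1; order=1
step 2: discover 0; path=1>0; order=1,0
step 3: discover 2; path=1>0>2; order=1,0,2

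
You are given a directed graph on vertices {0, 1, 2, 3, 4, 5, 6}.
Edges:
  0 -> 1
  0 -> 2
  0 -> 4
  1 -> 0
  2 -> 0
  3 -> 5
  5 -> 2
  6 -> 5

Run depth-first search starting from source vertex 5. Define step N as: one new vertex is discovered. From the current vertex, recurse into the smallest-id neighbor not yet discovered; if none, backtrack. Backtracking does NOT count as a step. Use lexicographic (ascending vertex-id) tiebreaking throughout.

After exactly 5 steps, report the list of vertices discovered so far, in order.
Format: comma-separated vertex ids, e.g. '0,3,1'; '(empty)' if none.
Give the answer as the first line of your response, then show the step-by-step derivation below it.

5,2,0,1,4

step 1: discover 5; path=5; order=5
step 2: discover 2; path=5>2; order=5,2
step 3: discover 0; path=5>2>0; order=5,2,0
step 4: discover 1; path=5>2>0>1; order=5,2,0,1
step 5: discover 4; path=5>2>0>4; order=5,2,0,1,4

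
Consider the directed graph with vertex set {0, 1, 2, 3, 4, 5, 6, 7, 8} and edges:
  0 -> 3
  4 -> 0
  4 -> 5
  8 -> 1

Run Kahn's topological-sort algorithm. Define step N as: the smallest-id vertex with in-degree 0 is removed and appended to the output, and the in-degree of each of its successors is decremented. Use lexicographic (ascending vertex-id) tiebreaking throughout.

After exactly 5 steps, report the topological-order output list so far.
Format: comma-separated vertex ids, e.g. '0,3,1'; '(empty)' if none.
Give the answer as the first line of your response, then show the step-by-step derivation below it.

2,4,0,3,5

step 1: output 2; order=[2]; indeg=(1,1,0,1,0,1,0,0,0)
step 2: output 4; order=[2,4]; indeg=(0,1,0,1,0,0,0,0,0)
step 3: output 0; order=[2,4,0]; indeg=(0,1,0,0,0,0,0,0,0)
step 4: output 3; order=[2,4,0,3]; indeg=(0,1,0,0,0,0,0,0,0)
step 5: output 5; order=[2,4,0,3,5]; indeg=(0,1,0,0,0,0,0,0,0)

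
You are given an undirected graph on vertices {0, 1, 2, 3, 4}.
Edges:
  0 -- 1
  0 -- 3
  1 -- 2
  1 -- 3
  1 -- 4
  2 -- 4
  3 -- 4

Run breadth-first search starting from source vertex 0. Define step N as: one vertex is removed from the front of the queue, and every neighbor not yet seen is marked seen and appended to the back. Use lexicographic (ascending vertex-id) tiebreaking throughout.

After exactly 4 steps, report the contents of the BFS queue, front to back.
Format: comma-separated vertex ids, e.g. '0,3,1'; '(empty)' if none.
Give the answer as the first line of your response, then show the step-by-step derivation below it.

4

step 1: dequeue 0; queue=[1,3]; order=0
step 2: dequeue 1; queue=[3,2,4]; order=0,1
step 3: dequeue 3; queue=[2,4]; order=0,1,3
step 4: dequeue 2; queue=[4]; order=0,1,3,2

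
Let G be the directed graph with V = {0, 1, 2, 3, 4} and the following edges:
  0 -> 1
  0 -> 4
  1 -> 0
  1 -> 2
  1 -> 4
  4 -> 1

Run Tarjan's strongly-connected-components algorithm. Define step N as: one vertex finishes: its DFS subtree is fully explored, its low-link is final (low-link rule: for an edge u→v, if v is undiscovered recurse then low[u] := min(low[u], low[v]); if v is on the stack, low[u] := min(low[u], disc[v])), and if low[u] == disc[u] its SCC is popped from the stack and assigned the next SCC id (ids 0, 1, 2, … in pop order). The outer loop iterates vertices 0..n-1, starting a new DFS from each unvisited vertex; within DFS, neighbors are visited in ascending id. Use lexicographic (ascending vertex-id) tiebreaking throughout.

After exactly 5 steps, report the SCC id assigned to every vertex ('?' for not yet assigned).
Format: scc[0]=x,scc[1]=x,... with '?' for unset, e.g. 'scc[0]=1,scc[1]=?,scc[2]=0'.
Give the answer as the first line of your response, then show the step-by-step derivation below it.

scc[0]=1,scc[1]=1,scc[2]=0,scc[3]=2,scc[4]=1

step 1: low=(low[0]=0,low[1]=0,low[2]=2,low[3]=?,low[4]=?); scc=(scc[0]=?,scc[1]=?,scc[2]=0,scc[3]=?,scc[4]=?)
step 2: low=(low[0]=0,low[1]=0,low[2]=2,low[3]=?,low[4]=1); scc=(scc[0]=?,scc[1]=?,scc[2]=0,scc[3]=?,scc[4]=?)
step 3: low=(low[0]=0,low[1]=0,low[2]=2,low[3]=?,low[4]=1); scc=(scc[0]=?,scc[1]=?,scc[2]=0,scc[3]=?,scc[4]=?)
step 4: low=(low[0]=0,low[1]=0,low[2]=2,low[3]=?,low[4]=1); scc=(scc[0]=1,scc[1]=1,scc[2]=0,scc[3]=?,scc[4]=1)
step 5: low=(low[0]=0,low[1]=0,low[2]=2,low[3]=4,low[4]=1); scc=(scc[0]=1,scc[1]=1,scc[2]=0,scc[3]=2,scc[4]=1)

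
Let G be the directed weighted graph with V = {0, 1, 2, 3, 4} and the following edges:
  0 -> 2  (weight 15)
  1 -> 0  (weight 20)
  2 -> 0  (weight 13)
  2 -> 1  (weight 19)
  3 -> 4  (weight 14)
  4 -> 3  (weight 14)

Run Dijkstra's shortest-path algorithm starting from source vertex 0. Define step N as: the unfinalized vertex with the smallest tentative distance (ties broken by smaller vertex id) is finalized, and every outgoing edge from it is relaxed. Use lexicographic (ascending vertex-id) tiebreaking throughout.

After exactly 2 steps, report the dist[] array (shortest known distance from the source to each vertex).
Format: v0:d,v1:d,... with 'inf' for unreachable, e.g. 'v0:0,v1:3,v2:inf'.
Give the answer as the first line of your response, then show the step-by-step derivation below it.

v0:0,v1:34,v2:15,v3:inf,v4:inf

step 1: dist = v0:0,v1:inf,v2:15,v3:inf,v4:inf
step 2: dist = v0:0,v1:34,v2:15,v3:inf,v4:inf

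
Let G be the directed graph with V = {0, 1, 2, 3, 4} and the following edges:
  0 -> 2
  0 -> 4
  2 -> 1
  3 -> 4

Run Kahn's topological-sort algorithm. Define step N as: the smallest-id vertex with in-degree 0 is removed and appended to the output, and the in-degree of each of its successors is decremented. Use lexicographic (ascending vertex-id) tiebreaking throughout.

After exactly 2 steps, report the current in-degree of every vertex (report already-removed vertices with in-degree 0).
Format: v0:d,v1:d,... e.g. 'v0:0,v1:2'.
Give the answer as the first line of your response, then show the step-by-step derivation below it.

v0:0,v1:0,v2:0,v3:0,v4:1

step 1: output 0; order=[0]; indeg=(0,1,0,0,1)
step 2: output 2; order=[0,2]; indeg=(0,0,0,0,1)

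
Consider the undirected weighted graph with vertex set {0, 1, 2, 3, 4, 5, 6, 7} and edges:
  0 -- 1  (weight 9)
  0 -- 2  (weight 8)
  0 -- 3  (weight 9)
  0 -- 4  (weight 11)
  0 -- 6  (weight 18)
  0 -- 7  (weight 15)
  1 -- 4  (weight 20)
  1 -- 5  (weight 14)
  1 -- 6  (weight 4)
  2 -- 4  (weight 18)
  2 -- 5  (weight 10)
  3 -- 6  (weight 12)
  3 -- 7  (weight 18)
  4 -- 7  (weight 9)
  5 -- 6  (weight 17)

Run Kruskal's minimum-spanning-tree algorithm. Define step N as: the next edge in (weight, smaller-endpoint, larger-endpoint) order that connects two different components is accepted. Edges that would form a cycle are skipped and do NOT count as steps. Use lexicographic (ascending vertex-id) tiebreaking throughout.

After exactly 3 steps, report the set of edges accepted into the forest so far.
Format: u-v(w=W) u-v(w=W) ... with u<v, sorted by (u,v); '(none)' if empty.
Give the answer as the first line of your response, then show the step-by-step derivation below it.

0-1(w=9) 0-2(w=8) 1-6(w=4)

step 1: add edge 1-6 (w=4); MST = {1-6(w=4)}
step 2: add edge 0-2 (w=8); MST = {0-2(w=8) 1-6(w=4)}
step 3: add edge 0-1 (w=9); MST = {0-1(w=9) 0-2(w=8) 1-6(w=4)}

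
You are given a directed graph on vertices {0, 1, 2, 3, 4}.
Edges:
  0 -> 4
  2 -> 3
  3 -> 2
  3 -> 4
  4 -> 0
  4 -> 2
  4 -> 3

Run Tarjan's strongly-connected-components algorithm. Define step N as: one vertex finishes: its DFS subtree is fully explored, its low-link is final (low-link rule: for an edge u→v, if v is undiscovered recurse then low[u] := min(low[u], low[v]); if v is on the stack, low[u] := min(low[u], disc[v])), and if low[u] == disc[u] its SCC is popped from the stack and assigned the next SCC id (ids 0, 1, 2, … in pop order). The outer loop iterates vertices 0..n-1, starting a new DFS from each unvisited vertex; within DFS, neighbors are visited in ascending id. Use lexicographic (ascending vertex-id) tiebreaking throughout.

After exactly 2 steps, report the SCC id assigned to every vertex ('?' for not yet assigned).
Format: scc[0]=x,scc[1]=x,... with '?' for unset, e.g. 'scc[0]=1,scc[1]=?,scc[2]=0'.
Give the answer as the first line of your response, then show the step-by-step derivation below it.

scc[0]=?,scc[1]=?,scc[2]=?,scc[3]=?,scc[4]=?

step 1: low=(low[0]=0,low[1]=?,low[2]=2,low[3]=1,low[4]=0); scc=(scc[0]=?,scc[1]=?,scc[2]=?,scc[3]=?,scc[4]=?)
step 2: low=(low[0]=0,low[1]=?,low[2]=1,low[3]=1,low[4]=0); scc=(scc[0]=?,scc[1]=?,scc[2]=?,scc[3]=?,scc[4]=?)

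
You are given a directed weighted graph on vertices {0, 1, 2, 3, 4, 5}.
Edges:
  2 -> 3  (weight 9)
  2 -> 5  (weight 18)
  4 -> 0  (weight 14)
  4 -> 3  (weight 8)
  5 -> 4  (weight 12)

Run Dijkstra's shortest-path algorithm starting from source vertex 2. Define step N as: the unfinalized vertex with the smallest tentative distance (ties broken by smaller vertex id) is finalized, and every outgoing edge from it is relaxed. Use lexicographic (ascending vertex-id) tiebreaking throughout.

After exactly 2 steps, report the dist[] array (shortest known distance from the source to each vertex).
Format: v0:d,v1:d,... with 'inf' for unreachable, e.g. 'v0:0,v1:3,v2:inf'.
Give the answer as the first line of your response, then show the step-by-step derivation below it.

v0:inf,v1:inf,v2:0,v3:9,v4:inf,v5:18

step 1: dist = v0:inf,v1:inf,v2:0,v3:9,v4:inf,v5:18
step 2: dist = v0:inf,v1:inf,v2:0,v3:9,v4:inf,v5:18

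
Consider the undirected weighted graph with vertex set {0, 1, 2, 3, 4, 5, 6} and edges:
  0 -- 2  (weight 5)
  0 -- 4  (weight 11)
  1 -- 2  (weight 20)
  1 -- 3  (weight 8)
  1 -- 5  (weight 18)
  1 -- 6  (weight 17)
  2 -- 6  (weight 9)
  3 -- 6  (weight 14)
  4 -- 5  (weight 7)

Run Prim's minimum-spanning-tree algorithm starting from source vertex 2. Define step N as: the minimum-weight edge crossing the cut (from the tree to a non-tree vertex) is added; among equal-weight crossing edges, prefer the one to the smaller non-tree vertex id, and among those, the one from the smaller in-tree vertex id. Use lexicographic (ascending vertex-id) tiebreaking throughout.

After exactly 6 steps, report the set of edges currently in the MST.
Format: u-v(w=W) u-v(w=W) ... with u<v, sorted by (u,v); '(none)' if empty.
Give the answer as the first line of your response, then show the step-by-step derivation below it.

0-2(w=5) 0-4(w=11) 1-3(w=8) 2-6(w=9) 3-6(w=14) 4-5(w=7)

step 1: add edge 0-2 (w=5); MST = {0-2(w=5)}
step 2: add edge 2-6 (w=9); MST = {0-2(w=5) 2-6(w=9)}
step 3: add edge 0-4 (w=11); MST = {0-2(w=5) 0-4(w=11) 2-6(w=9)}
step 4: add edge 4-5 (w=7); MST = {0-2(w=5) 0-4(w=11) 2-6(w=9) 4-5(w=7)}
step 5: add edge 3-6 (w=14); MST = {0-2(w=5) 0-4(w=11) 2-6(w=9) 3-6(w=14) 4-5(w=7)}
step 6: add edge 1-3 (w=8); MST = {0-2(w=5) 0-4(w=11) 1-3(w=8) 2-6(w=9) 3-6(w=14) 4-5(w=7)}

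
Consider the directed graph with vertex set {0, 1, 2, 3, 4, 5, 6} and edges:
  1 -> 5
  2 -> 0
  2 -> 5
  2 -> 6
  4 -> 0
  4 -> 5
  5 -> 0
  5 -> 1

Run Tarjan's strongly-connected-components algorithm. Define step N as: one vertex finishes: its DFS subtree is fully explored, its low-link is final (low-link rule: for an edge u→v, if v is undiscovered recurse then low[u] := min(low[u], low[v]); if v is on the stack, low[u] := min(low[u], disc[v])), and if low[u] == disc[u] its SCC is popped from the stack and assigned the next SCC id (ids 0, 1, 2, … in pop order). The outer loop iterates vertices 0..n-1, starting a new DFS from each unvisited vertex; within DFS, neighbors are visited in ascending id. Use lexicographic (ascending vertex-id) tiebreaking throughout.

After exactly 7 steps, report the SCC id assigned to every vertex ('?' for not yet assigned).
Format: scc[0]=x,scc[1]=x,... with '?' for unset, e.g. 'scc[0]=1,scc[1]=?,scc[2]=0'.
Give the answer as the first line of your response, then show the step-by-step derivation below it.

scc[0]=0,scc[1]=1,scc[2]=3,scc[3]=4,scc[4]=5,scc[5]=1,scc[6]=2

step 1: low=(low[0]=0,low[1]=?,low[2]=?,low[3]=?,low[4]=?,low[5]=?,low[6]=?); scc=(scc[0]=0,scc[1]=?,scc[2]=?,scc[3]=?,scc[4]=?,scc[5]=?,scc[6]=?)
step 2: low=(low[0]=0,low[1]=1,low[2]=?,low[3]=?,low[4]=?,low[5]=1,low[6]=?); scc=(scc[0]=0,scc[1]=?,scc[2]=?,scc[3]=?,scc[4]=?,scc[5]=?,scc[6]=?)
step 3: low=(low[0]=0,low[1]=1,low[2]=?,low[3]=?,low[4]=?,low[5]=1,low[6]=?); scc=(scc[0]=0,scc[1]=1,scc[2]=?,scc[3]=?,scc[4]=?,scc[5]=1,scc[6]=?)
step 4: low=(low[0]=0,low[1]=1,low[2]=3,low[3]=?,low[4]=?,low[5]=1,low[6]=4); scc=(scc[0]=0,scc[1]=1,scc[2]=?,scc[3]=?,scc[4]=?,scc[5]=1,scc[6]=2)
step 5: low=(low[0]=0,low[1]=1,low[2]=3,low[3]=?,low[4]=?,low[5]=1,low[6]=4); scc=(scc[0]=0,scc[1]=1,scc[2]=3,scc[3]=?,scc[4]=?,scc[5]=1,scc[6]=2)
step 6: low=(low[0]=0,low[1]=1,low[2]=3,low[3]=5,low[4]=?,low[5]=1,low[6]=4); scc=(scc[0]=0,scc[1]=1,scc[2]=3,scc[3]=4,scc[4]=?,scc[5]=1,scc[6]=2)
step 7: low=(low[0]=0,low[1]=1,low[2]=3,low[3]=5,low[4]=6,low[5]=1,low[6]=4); scc=(scc[0]=0,scc[1]=1,scc[2]=3,scc[3]=4,scc[4]=5,scc[5]=1,scc[6]=2)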